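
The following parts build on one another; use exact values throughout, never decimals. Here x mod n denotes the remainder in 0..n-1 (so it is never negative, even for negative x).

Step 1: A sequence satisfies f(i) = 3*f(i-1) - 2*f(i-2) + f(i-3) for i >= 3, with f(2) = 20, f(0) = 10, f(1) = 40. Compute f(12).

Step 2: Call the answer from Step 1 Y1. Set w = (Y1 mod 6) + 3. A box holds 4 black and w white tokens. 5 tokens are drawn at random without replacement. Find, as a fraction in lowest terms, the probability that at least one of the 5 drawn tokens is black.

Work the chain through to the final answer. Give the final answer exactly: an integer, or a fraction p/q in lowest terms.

Step 1: f(3) = 3*(20) - 2*(40) + 1*(10) = -10; iterating: f(3)=-10, f(4)=-30, f(5)=-50, f(6)=-100, f(7)=-230, f(8)=-540, f(9)=-1260, f(10)=-2930, f(11)=-6810, f(12)=-15830; answer -15830
Step 2: Y1 = -15830; w = 7; total draws C(11,5) = 462; complement C(7,5) = 21; favorable 462 - 21 = 441; P = 21/22; answer 21/22

21/22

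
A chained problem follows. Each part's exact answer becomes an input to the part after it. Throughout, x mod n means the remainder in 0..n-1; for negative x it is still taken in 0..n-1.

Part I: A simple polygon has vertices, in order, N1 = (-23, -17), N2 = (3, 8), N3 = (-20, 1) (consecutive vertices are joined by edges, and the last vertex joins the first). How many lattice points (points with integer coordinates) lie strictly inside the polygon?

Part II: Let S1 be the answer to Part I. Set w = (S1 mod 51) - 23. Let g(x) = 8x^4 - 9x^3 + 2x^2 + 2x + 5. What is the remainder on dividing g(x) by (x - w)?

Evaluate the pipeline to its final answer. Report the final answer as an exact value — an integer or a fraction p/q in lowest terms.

Part I: cross terms: (-23*8 - 3*-17)=-133, (3*1 - -20*8)=163, (-20*-17 - -23*1)=363; twice the area = |393| = 393; area = 393/2; boundary points = 1 + 1 + 3 = 5; strictly interior points = area - boundary/2 + 1 = 195; answer 195
Part II: S1 = 195; w = 19; remainder = value at the root: 8*(19)^4 - 9*(19)^3 + 2*(19)^2 + 2*(19)^1 + 5 = (1042568) + (-61731) + (722) + (38) + (5) = 981602; answer 981602

981602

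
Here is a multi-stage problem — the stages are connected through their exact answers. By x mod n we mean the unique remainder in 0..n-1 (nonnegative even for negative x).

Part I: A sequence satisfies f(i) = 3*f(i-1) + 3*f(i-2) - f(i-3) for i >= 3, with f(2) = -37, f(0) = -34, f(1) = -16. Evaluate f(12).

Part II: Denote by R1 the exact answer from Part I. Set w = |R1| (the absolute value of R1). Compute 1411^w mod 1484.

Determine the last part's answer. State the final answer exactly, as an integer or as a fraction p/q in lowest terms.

Part I: f(3) = 3*(-37) + 3*(-16) - 1*(-34) = -125; iterating: f(3)=-125, f(4)=-470, f(5)=-1748, f(6)=-6529, f(7)=-24361, f(8)=-90922, f(9)=-339320, f(10)=-1266365, f(11)=-4726133, f(12)=-17638174; answer -17638174
Part II: R1 = -17638174; w = 17638174; squarings mod 1484: 1411^1=1411, 1411^2=877, 1411^4=417, 1411^8=261, 1411^16=1341, 1411^32=1157, 1411^64=81, 1411^128=625, 1411^256=333, 1411^512=1073, 1411^1024=1229, 1411^2048=1213, 1411^4096=725, 1411^8192=289, 1411^16384=417, 1411^32768=261, 1411^65536=1341, 1411^131072=1157, 1411^262144=81, 1411^524288=625, 1411^1048576=333, 1411^2097152=1073, 1411^4194304=1229, 1411^8388608=1213, 1411^16777216=725; 1411^17638174 = 1411^2 * 1411^4 * 1411^8 * 1411^16 * 1411^256 * 1411^512 * 1411^8192 * 1411^65536 * 1411^262144 * 1411^524288 * 1411^16777216 = 1117 (mod 1484); answer 1117

1117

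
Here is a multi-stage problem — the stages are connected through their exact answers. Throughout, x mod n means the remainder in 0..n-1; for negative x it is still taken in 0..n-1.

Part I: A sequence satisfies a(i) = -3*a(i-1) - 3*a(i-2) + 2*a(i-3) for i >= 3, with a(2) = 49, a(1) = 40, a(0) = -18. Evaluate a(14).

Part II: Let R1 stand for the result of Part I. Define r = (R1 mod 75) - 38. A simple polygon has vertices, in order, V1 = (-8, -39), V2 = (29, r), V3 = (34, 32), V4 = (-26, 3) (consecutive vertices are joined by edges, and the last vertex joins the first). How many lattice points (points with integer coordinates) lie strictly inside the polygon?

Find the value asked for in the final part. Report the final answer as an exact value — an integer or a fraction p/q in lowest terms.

2726

Part I: a(3) = -3*(49) - 3*(40) + 2*(-18) = -303; iterating: a(3)=-303, a(4)=842, a(5)=-1519, a(6)=1425, a(7)=1966, a(8)=-13211, a(9)=36585, a(10)=-66190, a(11)=62393, a(12)=84561, a(13)=-573242, a(14)=1590829; answer 1590829
Part II: R1 = 1590829; r = -34; cross terms: (-8*-34 - 29*-39)=1403, (29*32 - 34*-34)=2084, (34*3 - -26*32)=934, (-26*-39 - -8*3)=1038; twice the area = |5459| = 5459; area = 5459/2; boundary points = 1 + 1 + 1 + 6 = 9; strictly interior points = area - boundary/2 + 1 = 2726; answer 2726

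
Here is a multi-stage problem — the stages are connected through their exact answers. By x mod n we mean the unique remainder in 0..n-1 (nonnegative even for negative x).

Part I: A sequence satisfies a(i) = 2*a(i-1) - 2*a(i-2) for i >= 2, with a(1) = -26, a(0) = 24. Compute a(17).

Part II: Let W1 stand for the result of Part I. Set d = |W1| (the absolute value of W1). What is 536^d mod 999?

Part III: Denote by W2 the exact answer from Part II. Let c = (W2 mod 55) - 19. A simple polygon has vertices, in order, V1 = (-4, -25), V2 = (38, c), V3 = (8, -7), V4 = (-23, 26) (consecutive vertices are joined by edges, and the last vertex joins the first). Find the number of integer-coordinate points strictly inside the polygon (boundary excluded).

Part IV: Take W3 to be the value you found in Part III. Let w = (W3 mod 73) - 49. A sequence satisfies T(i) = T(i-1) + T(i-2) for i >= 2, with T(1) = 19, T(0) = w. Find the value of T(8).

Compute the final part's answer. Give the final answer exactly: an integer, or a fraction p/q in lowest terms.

373

Part I: a(2) = 2*(-26) - 2*(24) = -100; iterating: a(2)=-100, a(3)=-148, a(4)=-96, a(5)=104, a(6)=400, a(7)=592, a(8)=384, a(9)=-416, a(10)=-1600, a(11)=-2368, a(12)=-1536, a(13)=1664, a(14)=6400, a(15)=9472, a(16)=6144, a(17)=-6656; answer -6656
Part II: W1 = -6656; d = 6656; squarings mod 999: 536^1=536, 536^2=583, 536^4=229, 536^8=493, 536^16=292, 536^32=349, 536^64=922, 536^128=934, 536^256=229, 536^512=493, 536^1024=292, 536^2048=349, 536^4096=922; 536^6656 = 536^512 * 536^2048 * 536^4096 = 349 (mod 999); answer 349
Part III: W2 = 349; c = 0; cross terms: (-4*0 - 38*-25)=950, (38*-7 - 8*0)=-266, (8*26 - -23*-7)=47, (-23*-25 - -4*26)=679; twice the area = |1410| = 1410; area = 705; boundary points = 1 + 1 + 1 + 1 = 4; strictly interior points = area - boundary/2 + 1 = 704; answer 704
Part IV: W3 = 704; w = -2; T(2) = 1*(19) + 1*(-2) = 17; iterating: T(2)=17, T(3)=36, T(4)=53, T(5)=89, T(6)=142, T(7)=231, T(8)=373; answer 373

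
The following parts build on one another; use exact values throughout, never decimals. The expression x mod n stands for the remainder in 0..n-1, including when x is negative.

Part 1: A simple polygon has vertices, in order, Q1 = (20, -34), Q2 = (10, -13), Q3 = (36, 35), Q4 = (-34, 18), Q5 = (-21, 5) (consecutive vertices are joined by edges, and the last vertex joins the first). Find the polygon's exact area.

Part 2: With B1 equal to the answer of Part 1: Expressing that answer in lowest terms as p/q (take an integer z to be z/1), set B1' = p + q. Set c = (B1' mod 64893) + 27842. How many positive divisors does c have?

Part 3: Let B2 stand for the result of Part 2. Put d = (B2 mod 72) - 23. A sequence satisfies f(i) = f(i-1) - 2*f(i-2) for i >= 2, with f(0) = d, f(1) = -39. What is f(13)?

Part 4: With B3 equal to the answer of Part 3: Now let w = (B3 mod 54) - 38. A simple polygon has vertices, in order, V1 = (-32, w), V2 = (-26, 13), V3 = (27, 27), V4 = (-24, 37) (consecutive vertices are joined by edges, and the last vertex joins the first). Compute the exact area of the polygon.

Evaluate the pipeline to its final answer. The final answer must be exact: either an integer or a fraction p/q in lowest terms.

Part 1: cross terms: (20*-13 - 10*-34)=80, (10*35 - 36*-13)=818, (36*18 - -34*35)=1838, (-34*5 - -21*18)=208, (-21*-34 - 20*5)=614; twice the area = |3558| = 3558; area = 1779; answer 1779
Part 2: B1 = 1779; threaded value p + q = 1780; c = 29622; 29622 = 2 * 3 * 4937; number of divisors = (1+1) * (1+1) * (1+1) = 8; answer 8
Part 3: B2 = 8; d = -15; f(2) = 1*(-39) - 2*(-15) = -9; iterating: f(2)=-9, f(3)=69, f(4)=87, f(5)=-51, f(6)=-225, f(7)=-123, f(8)=327, f(9)=573, f(10)=-81, f(11)=-1227, f(12)=-1065, f(13)=1389; answer 1389
Part 4: B3 = 1389; w = 1; cross terms: (-32*13 - -26*1)=-390, (-26*27 - 27*13)=-1053, (27*37 - -24*27)=1647, (-24*1 - -32*37)=1160; twice the area = |1364| = 1364; area = 682; answer 682

682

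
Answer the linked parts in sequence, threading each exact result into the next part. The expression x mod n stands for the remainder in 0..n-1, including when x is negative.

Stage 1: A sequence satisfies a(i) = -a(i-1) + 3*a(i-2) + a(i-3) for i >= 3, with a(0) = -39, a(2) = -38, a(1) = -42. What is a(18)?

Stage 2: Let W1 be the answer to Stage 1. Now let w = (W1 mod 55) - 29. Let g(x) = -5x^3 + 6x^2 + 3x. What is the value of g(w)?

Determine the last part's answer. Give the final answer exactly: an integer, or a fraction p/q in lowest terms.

-65592

Stage 1: a(3) = -1*(-38) + 3*(-42) + 1*(-39) = -127; iterating: a(3)=-127, a(4)=-29, a(5)=-390, a(6)=176, a(7)=-1375, a(8)=1513, a(9)=-5462, a(10)=8626, a(11)=-23499, a(12)=43915, a(13)=-105786, a(14)=214032, a(15)=-487475, a(16)=1023785, a(17)=-2272178, a(18)=4856058; answer 4856058
Stage 2: W1 = 4856058; w = 24; -5*(24)^3 + 6*(24)^2 + 3*(24)^1 = (-69120) + (3456) + (72) = -65592; answer -65592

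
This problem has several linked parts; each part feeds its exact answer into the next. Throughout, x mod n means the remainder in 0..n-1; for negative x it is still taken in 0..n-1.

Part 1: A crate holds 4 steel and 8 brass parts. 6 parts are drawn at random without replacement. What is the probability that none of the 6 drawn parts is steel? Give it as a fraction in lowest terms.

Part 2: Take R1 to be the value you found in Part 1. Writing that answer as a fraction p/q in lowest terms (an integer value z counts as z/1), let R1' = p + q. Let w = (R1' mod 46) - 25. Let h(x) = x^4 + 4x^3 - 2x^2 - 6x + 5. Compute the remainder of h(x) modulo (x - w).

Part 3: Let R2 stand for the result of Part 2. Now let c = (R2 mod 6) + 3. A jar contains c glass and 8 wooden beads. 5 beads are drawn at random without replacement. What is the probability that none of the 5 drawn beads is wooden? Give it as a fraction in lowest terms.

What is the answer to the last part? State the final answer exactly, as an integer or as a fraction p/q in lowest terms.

1/1287

Part 1: total draws C(12,6) = 924; favorable C(8,6) = 28; P = 1/33; answer 1/33
Part 2: R1 = 1/33; threaded value p + q = 34; w = 9; remainder = value at the root: 1*(9)^4 + 4*(9)^3 - 2*(9)^2 - 6*(9)^1 + 5 = (6561) + (2916) + (-162) + (-54) + (5) = 9266; answer 9266
Part 3: R2 = 9266; c = 5; total draws C(13,5) = 1287; favorable C(5,5) = 1; P = 1/1287; answer 1/1287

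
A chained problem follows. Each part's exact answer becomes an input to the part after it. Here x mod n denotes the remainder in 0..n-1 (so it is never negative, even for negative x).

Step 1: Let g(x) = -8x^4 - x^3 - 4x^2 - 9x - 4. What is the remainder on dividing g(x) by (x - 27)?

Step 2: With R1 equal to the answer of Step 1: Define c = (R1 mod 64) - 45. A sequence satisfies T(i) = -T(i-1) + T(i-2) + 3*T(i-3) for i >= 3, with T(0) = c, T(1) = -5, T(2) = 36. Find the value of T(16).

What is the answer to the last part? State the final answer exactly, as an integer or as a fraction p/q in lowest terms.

-5027

Step 1: remainder = value at the root: -8*(27)^4 - 1*(27)^3 - 4*(27)^2 - 9*(27)^1 - 4 = (-4251528) + (-19683) + (-2916) + (-243) + (-4) = -4274374; answer -4274374
Step 2: R1 = -4274374; c = 13; T(3) = -1*(36) + 1*(-5) + 3*(13) = -2; iterating: T(3)=-2, T(4)=23, T(5)=83, T(6)=-66, T(7)=218, T(8)=-35, T(9)=55, T(10)=564, T(11)=-614, T(12)=1343, T(13)=-265, T(14)=-234, T(15)=3998, T(16)=-5027; answer -5027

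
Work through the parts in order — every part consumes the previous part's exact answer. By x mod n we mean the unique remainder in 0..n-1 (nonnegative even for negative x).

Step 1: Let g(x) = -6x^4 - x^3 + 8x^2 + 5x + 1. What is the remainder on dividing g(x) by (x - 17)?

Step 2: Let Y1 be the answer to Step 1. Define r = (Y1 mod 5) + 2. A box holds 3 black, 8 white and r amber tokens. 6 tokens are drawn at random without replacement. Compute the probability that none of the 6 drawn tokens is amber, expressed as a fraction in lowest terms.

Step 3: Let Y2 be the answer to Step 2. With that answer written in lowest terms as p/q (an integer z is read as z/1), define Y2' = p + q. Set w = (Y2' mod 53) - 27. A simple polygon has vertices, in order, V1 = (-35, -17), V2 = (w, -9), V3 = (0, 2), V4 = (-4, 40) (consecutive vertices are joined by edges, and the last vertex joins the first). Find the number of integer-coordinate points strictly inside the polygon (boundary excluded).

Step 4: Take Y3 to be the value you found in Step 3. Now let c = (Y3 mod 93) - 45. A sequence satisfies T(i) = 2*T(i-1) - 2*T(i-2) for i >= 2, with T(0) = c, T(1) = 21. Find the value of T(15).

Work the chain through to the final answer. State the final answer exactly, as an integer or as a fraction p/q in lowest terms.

-4736

Step 1: remainder = value at the root: -6*(17)^4 - 1*(17)^3 + 8*(17)^2 + 5*(17)^1 + 1 = (-501126) + (-4913) + (2312) + (85) + (1) = -503641; answer -503641
Step 2: Y1 = -503641; r = 6; total draws C(17,6) = 12376; favorable C(11,6) = 462; P = 33/884; answer 33/884
Step 3: Y2 = 33/884; threaded value p + q = 917; w = -11; cross terms: (-35*-9 - -11*-17)=128, (-11*2 - 0*-9)=-22, (0*40 - -4*2)=8, (-4*-17 - -35*40)=1468; twice the area = |1582| = 1582; area = 791; boundary points = 8 + 11 + 2 + 1 = 22; strictly interior points = area - boundary/2 + 1 = 781; answer 781
Step 4: Y3 = 781; c = -8; T(2) = 2*(21) - 2*(-8) = 58; iterating: T(2)=58, T(3)=74, T(4)=32, T(5)=-84, T(6)=-232, T(7)=-296, T(8)=-128, T(9)=336, T(10)=928, T(11)=1184, T(12)=512, T(13)=-1344, T(14)=-3712, T(15)=-4736; answer -4736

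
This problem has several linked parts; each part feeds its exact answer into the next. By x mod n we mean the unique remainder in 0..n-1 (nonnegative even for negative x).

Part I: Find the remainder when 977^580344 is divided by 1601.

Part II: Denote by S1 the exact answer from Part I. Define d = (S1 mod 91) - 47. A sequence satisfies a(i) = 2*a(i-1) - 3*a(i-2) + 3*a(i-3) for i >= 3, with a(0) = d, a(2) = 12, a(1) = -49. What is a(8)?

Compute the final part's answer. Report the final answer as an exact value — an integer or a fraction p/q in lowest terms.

Part I: squarings mod 1601: 977^1=977, 977^2=333, 977^4=420, 977^8=290, 977^16=848, 977^32=255, 977^64=985, 977^128=19, 977^256=361, 977^512=640, 977^1024=1345, 977^2048=1496, 977^4096=1419, 977^8192=1104, 977^16384=455, 977^32768=496, 977^65536=1063, 977^131072=1264, 977^262144=1499, 977^524288=798; 977^580344 = 977^8 * 977^16 * 977^32 * 977^64 * 977^128 * 977^512 * 977^2048 * 977^4096 * 977^16384 * 977^32768 * 977^524288 = 723 (mod 1601); answer 723
Part II: S1 = 723; d = 39; a(3) = 2*(12) - 3*(-49) + 3*(39) = 288; iterating: a(3)=288, a(4)=393, a(5)=-42, a(6)=-399, a(7)=507, a(8)=2085; answer 2085

2085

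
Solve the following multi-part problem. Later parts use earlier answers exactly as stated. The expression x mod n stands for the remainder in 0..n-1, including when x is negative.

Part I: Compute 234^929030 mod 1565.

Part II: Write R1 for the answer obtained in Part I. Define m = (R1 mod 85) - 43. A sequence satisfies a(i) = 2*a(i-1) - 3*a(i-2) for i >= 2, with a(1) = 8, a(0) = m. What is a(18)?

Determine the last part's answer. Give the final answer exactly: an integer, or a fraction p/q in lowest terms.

48121

Part I: squarings mod 1565: 234^1=234, 234^2=1546, 234^4=361, 234^8=426, 234^16=1501, 234^32=966, 234^64=416, 234^128=906, 234^256=776, 234^512=1216, 234^1024=1296, 234^2048=371, 234^4096=1486, 234^8192=1546, 234^16384=361, 234^32768=426, 234^65536=1501, 234^131072=966, 234^262144=416, 234^524288=906; 234^929030 = 234^2 * 234^4 * 234^256 * 234^1024 * 234^2048 * 234^8192 * 234^131072 * 234^262144 * 234^524288 = 906 (mod 1565); answer 906
Part II: R1 = 906; m = 13; a(2) = 2*(8) - 3*(13) = -23; iterating: a(2)=-23, a(3)=-70, a(4)=-71, a(5)=68, a(6)=349, a(7)=494, a(8)=-59, a(9)=-1600, a(10)=-3023, a(11)=-1246, a(12)=6577, a(13)=16892, a(14)=14053, a(15)=-22570, a(16)=-87299, a(17)=-106888, a(18)=48121; answer 48121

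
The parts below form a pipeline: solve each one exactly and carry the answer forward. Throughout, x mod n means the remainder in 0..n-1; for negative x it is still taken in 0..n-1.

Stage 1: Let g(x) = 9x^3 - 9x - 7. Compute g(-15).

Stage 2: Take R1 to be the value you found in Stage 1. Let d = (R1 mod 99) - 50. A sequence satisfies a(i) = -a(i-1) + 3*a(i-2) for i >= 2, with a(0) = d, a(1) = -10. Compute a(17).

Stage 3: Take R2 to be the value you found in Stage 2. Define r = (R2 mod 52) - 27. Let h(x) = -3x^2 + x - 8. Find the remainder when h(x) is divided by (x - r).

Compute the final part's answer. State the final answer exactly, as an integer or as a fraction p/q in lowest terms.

Stage 1: 9*(-15)^3 - 9*(-15)^1 - 7 = (-30375) + (135) + (-7) = -30247; answer -30247
Stage 2: R1 = -30247; d = -3; a(2) = -1*(-10) + 3*(-3) = 1; iterating: a(2)=1, a(3)=-31, a(4)=34, a(5)=-127, a(6)=229, a(7)=-610, a(8)=1297, a(9)=-3127, a(10)=7018, a(11)=-16399, a(12)=37453, a(13)=-86650, a(14)=199009, a(15)=-458959, a(16)=1055986, a(17)=-2432863; answer -2432863
Stage 3: R2 = -2432863; r = -18; remainder = value at the root: -3*(-18)^2 + 1*(-18)^1 - 8 = (-972) + (-18) + (-8) = -998; answer -998

-998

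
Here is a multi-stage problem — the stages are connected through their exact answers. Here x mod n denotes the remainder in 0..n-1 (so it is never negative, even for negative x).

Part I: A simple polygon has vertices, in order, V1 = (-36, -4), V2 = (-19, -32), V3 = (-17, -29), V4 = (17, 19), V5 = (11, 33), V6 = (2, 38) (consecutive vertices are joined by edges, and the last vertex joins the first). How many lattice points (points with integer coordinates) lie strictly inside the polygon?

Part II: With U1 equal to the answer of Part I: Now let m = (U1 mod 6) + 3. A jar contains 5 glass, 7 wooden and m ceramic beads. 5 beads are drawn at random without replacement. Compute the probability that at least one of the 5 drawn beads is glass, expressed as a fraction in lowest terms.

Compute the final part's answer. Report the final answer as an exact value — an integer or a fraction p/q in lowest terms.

4167/5168

Part I: cross terms: (-36*-32 - -19*-4)=1076, (-19*-29 - -17*-32)=7, (-17*19 - 17*-29)=170, (17*33 - 11*19)=352, (11*38 - 2*33)=352, (2*-4 - -36*38)=1360; twice the area = |3317| = 3317; area = 3317/2; boundary points = 1 + 1 + 2 + 2 + 1 + 2 = 9; strictly interior points = area - boundary/2 + 1 = 1655; answer 1655
Part II: U1 = 1655; m = 8; total draws C(20,5) = 15504; complement C(15,5) = 3003; favorable 15504 - 3003 = 12501; P = 4167/5168; answer 4167/5168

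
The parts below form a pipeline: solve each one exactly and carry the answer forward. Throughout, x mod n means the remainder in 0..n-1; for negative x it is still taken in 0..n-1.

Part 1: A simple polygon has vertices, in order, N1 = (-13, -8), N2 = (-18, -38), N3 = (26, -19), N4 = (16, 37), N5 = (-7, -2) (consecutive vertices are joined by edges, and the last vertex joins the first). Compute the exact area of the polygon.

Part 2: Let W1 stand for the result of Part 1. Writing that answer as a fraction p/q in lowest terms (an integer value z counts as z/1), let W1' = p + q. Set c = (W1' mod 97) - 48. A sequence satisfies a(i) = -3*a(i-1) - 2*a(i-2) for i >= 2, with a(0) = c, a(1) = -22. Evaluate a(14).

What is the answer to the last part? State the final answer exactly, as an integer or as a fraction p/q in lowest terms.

Part 1: cross terms: (-13*-38 - -18*-8)=350, (-18*-19 - 26*-38)=1330, (26*37 - 16*-19)=1266, (16*-2 - -7*37)=227, (-7*-8 - -13*-2)=30; twice the area = |3203| = 3203; area = 3203/2; answer 3203/2
Part 2: W1 = 3203/2; threaded value p + q = 3205; c = -44; a(2) = -3*(-22) - 2*(-44) = 154; iterating: a(2)=154, a(3)=-418, a(4)=946, a(5)=-2002, a(6)=4114, a(7)=-8338, a(8)=16786, a(9)=-33682, a(10)=67474, a(11)=-135058, a(12)=270226, a(13)=-540562, a(14)=1081234; answer 1081234

1081234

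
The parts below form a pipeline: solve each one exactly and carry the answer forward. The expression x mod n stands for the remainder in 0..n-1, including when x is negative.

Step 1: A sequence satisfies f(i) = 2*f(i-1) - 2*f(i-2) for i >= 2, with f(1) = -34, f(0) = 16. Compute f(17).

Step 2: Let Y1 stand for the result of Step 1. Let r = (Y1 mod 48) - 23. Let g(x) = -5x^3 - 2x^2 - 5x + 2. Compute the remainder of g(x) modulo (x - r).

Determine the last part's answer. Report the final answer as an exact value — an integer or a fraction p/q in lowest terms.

Step 1: f(2) = 2*(-34) - 2*(16) = -100; iterating: f(2)=-100, f(3)=-132, f(4)=-64, f(5)=136, f(6)=400, f(7)=528, f(8)=256, f(9)=-544, f(10)=-1600, f(11)=-2112, f(12)=-1024, f(13)=2176, f(14)=6400, f(15)=8448, f(16)=4096, f(17)=-8704; answer -8704
Step 2: Y1 = -8704; r = 9; remainder = value at the root: -5*(9)^3 - 2*(9)^2 - 5*(9)^1 + 2 = (-3645) + (-162) + (-45) + (2) = -3850; answer -3850

-3850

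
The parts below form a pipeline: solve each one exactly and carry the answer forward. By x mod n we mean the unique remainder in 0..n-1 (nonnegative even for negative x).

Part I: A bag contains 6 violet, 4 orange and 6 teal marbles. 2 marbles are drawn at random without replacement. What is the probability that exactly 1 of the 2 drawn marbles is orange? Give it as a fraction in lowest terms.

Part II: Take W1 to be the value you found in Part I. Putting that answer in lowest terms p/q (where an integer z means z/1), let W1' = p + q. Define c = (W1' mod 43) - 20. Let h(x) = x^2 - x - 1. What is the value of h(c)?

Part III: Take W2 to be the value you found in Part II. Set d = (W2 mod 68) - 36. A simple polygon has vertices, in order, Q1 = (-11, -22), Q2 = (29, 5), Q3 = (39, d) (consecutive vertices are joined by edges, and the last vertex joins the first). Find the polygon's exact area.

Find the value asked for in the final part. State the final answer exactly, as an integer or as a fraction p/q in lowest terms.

Part I: total draws C(16,2) = 120; favorable C(4,1)*C(12,1) = 48; P = 2/5; answer 2/5
Part II: W1 = 2/5; threaded value p + q = 7; c = -13; 1*(-13)^2 - 1*(-13)^1 - 1 = (169) + (13) + (-1) = 181; answer 181
Part III: W2 = 181; d = 9; cross terms: (-11*5 - 29*-22)=583, (29*9 - 39*5)=66, (39*-22 - -11*9)=-759; twice the area = |-110| = 110; area = 55; answer 55

55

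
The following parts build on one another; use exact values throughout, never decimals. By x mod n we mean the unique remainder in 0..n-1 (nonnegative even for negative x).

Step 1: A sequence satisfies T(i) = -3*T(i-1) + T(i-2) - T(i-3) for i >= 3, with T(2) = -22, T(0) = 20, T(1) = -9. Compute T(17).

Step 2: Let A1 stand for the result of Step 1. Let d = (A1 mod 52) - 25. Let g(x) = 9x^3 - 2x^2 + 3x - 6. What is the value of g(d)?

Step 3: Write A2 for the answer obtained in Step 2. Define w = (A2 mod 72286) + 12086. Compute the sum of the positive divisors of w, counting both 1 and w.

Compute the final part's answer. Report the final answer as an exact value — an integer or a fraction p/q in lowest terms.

Step 1: T(3) = -3*(-22) + 1*(-9) - 1*(20) = 37; iterating: T(3)=37, T(4)=-124, T(5)=431, T(6)=-1454, T(7)=4917, T(8)=-16636, T(9)=56279, T(10)=-190390, T(11)=644085, T(12)=-2178924, T(13)=7371247, T(14)=-24936750, T(15)=84360421, T(16)=-285389260, T(17)=965464951; answer 965464951
Step 2: A1 = 965464951; d = 10; 9*(10)^3 - 2*(10)^2 + 3*(10)^1 - 6 = (9000) + (-200) + (30) + (-6) = 8824; answer 8824
Step 3: A2 = 8824; w = 20910; 20910 = 2 * 3 * 5 * 17 * 41; sigma = (1 + 2) * (1 + 3) * (1 + 5) * (1 + 17) * (1 + 41) = 3 * 4 * 6 * 18 * 42 = 54432; answer 54432

54432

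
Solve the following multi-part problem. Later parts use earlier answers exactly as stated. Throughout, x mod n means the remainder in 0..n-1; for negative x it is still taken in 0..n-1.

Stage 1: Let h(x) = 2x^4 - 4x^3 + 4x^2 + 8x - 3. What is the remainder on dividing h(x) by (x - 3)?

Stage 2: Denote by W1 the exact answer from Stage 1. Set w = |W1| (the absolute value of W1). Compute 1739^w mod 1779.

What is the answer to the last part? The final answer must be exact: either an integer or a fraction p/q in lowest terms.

209

Stage 1: remainder = value at the root: 2*(3)^4 - 4*(3)^3 + 4*(3)^2 + 8*(3)^1 - 3 = (162) + (-108) + (36) + (24) + (-3) = 111; answer 111
Stage 2: W1 = 111; w = 111; squarings mod 1779: 1739^1=1739, 1739^2=1600, 1739^4=19, 1739^8=361, 1739^16=454, 1739^32=1531, 1739^64=1018; 1739^111 = 1739^1 * 1739^2 * 1739^4 * 1739^8 * 1739^32 * 1739^64 = 209 (mod 1779); answer 209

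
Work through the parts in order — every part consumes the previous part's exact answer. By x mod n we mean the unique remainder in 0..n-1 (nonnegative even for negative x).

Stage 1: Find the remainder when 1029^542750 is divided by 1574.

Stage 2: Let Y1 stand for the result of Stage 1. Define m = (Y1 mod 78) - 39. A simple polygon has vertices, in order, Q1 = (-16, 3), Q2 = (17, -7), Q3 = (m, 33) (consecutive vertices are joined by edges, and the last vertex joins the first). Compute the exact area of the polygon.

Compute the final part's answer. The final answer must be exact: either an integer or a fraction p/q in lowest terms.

525

Stage 1: squarings mod 1574: 1029^1=1029, 1029^2=1113, 1029^4=31, 1029^8=961, 1029^16=1157, 1029^32=749, 1029^64=657, 1029^128=373, 1029^256=617, 1029^512=1355, 1029^1024=741, 1029^2048=1329, 1029^4096=213, 1029^8192=1297, 1029^16384=1177, 1029^32768=209, 1029^65536=1183, 1029^131072=203, 1029^262144=285, 1029^524288=951; 1029^542750 = 1029^2 * 1029^4 * 1029^8 * 1029^16 * 1029^2048 * 1029^16384 * 1029^524288 = 965 (mod 1574); answer 965
Stage 2: Y1 = 965; m = -10; cross terms: (-16*-7 - 17*3)=61, (17*33 - -10*-7)=491, (-10*3 - -16*33)=498; twice the area = |1050| = 1050; area = 525; answer 525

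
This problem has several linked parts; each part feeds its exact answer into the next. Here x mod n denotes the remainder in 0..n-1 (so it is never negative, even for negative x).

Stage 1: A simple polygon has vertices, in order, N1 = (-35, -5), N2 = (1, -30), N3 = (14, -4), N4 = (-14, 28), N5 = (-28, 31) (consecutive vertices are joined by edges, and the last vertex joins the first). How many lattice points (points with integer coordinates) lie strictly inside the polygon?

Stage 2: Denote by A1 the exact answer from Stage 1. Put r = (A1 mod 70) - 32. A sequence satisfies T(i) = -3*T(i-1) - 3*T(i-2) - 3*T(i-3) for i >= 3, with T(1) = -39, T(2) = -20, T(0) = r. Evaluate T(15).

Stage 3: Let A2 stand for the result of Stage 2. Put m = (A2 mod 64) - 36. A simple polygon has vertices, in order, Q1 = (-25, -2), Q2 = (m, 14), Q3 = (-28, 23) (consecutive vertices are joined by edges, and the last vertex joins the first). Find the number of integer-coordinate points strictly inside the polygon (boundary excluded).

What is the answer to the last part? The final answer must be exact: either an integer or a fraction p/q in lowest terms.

Stage 1: cross terms: (-35*-30 - 1*-5)=1055, (1*-4 - 14*-30)=416, (14*28 - -14*-4)=336, (-14*31 - -28*28)=350, (-28*-5 - -35*31)=1225; twice the area = |3382| = 3382; area = 1691; boundary points = 1 + 13 + 4 + 1 + 1 = 20; strictly interior points = area - boundary/2 + 1 = 1682; answer 1682
Stage 2: A1 = 1682; r = -30; T(3) = -3*(-20) - 3*(-39) - 3*(-30) = 267; iterating: T(3)=267, T(4)=-624, T(5)=1131, T(6)=-2322, T(7)=5445, T(8)=-12762, T(9)=28917, T(10)=-64800, T(11)=145935, T(12)=-330156, T(13)=747063, T(14)=-1688526, T(15)=3814857; answer 3814857
Stage 3: A2 = 3814857; m = -27; cross terms: (-25*14 - -27*-2)=-404, (-27*23 - -28*14)=-229, (-28*-2 - -25*23)=631; twice the area = |-2| = 2; area = 1; boundary points = 2 + 1 + 1 = 4; strictly interior points = area - boundary/2 + 1 = 0; answer 0

0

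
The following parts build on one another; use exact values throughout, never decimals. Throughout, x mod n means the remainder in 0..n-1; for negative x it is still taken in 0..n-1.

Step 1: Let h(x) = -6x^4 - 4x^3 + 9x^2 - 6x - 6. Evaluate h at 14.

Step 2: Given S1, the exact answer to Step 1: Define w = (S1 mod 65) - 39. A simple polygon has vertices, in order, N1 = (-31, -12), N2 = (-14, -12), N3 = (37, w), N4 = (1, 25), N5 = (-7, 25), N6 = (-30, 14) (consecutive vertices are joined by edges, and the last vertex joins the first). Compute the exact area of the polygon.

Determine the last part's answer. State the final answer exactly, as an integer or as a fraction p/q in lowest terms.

1512

Step 1: -6*(14)^4 - 4*(14)^3 + 9*(14)^2 - 6*(14)^1 - 6 = (-230496) + (-10976) + (1764) + (-84) + (-6) = -239798; answer -239798
Step 2: S1 = -239798; w = 13; cross terms: (-31*-12 - -14*-12)=204, (-14*13 - 37*-12)=262, (37*25 - 1*13)=912, (1*25 - -7*25)=200, (-7*14 - -30*25)=652, (-30*-12 - -31*14)=794; twice the area = |3024| = 3024; area = 1512; answer 1512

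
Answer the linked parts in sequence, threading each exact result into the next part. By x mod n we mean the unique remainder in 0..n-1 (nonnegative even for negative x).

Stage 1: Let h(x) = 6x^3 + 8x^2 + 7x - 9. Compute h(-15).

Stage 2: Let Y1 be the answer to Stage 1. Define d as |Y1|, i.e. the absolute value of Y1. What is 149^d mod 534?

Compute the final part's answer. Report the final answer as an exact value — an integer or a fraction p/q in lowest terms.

Stage 1: 6*(-15)^3 + 8*(-15)^2 + 7*(-15)^1 - 9 = (-20250) + (1800) + (-105) + (-9) = -18564; answer -18564
Stage 2: Y1 = -18564; d = 18564; squarings mod 534: 149^1=149, 149^2=307, 149^4=265, 149^8=271, 149^16=283, 149^32=523, 149^64=121, 149^128=223, 149^256=67, 149^512=217, 149^1024=97, 149^2048=331, 149^4096=91, 149^8192=271, 149^16384=283; 149^18564 = 149^4 * 149^128 * 149^2048 * 149^16384 = 133 (mod 534); answer 133

133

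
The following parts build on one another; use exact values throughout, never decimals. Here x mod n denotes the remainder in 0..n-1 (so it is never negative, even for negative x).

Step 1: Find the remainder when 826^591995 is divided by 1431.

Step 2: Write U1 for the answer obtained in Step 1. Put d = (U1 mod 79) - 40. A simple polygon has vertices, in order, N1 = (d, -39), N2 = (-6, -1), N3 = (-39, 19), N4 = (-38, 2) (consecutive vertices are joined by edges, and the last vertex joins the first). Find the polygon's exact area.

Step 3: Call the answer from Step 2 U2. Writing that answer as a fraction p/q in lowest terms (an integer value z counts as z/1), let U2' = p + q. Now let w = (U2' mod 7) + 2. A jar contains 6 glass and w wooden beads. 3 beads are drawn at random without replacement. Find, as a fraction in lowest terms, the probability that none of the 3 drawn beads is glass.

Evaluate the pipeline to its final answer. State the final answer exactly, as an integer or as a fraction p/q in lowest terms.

1/11

Step 1: squarings mod 1431: 826^1=826, 826^2=1120, 826^4=844, 826^8=1129, 826^16=1051, 826^32=1300, 826^64=1420, 826^128=121, 826^256=331, 826^512=805, 826^1024=1213, 826^2048=301, 826^4096=448, 826^8192=364, 826^16384=844, 826^32768=1129, 826^65536=1051, 826^131072=1300, 826^262144=1420, 826^524288=121; 826^591995 = 826^1 * 826^2 * 826^8 * 826^16 * 826^32 * 826^64 * 826^2048 * 826^65536 * 826^524288 = 499 (mod 1431); answer 499
Step 2: U1 = 499; d = -15; cross terms: (-15*-1 - -6*-39)=-219, (-6*19 - -39*-1)=-153, (-39*2 - -38*19)=644, (-38*-39 - -15*2)=1512; twice the area = |1784| = 1784; area = 892; answer 892
Step 3: U2 = 892; threaded value p + q = 893; w = 6; total draws C(12,3) = 220; favorable C(6,3) = 20; P = 1/11; answer 1/11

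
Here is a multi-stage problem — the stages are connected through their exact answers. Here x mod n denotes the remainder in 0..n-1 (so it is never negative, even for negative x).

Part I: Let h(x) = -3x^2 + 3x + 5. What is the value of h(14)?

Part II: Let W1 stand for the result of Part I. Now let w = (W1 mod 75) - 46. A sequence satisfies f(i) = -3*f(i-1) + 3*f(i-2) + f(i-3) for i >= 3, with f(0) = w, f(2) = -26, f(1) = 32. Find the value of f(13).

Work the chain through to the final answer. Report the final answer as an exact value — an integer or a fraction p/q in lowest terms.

Part I: -3*(14)^2 + 3*(14)^1 + 5 = (-588) + (42) + (5) = -541; answer -541
Part II: W1 = -541; w = 13; f(3) = -3*(-26) + 3*(32) + 1*(13) = 187; iterating: f(3)=187, f(4)=-607, f(5)=2356, f(6)=-8702, f(7)=32567, f(8)=-121451, f(9)=453352, f(10)=-1691842, f(11)=6314131, f(12)=-23564567, f(13)=87944252; answer 87944252

87944252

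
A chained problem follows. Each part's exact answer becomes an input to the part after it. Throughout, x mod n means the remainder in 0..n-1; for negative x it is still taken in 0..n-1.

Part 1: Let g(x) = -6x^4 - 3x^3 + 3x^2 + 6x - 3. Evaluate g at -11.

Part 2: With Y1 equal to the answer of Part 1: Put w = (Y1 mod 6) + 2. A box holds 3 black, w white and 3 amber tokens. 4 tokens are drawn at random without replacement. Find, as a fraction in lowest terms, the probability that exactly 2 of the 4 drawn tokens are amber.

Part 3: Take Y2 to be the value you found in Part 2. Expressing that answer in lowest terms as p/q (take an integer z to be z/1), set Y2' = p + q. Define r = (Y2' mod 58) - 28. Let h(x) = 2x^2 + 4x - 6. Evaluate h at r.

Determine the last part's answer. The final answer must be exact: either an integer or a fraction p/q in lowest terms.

504

Part 1: -6*(-11)^4 - 3*(-11)^3 + 3*(-11)^2 + 6*(-11)^1 - 3 = (-87846) + (3993) + (363) + (-66) + (-3) = -83559; answer -83559
Part 2: Y1 = -83559; w = 5; total draws C(11,4) = 330; favorable C(3,2)*C(8,2) = 84; P = 14/55; answer 14/55
Part 3: Y2 = 14/55; threaded value p + q = 69; r = -17; 2*(-17)^2 + 4*(-17)^1 - 6 = (578) + (-68) + (-6) = 504; answer 504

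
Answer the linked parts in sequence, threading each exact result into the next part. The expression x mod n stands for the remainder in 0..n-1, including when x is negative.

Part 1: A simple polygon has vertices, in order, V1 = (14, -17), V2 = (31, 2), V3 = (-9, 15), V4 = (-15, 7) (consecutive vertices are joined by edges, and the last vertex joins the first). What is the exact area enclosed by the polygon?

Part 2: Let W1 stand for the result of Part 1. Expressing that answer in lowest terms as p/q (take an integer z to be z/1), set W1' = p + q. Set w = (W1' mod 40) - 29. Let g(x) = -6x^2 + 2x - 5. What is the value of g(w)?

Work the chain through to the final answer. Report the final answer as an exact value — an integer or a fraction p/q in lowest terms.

Part 1: cross terms: (14*2 - 31*-17)=555, (31*15 - -9*2)=483, (-9*7 - -15*15)=162, (-15*-17 - 14*7)=157; twice the area = |1357| = 1357; area = 1357/2; answer 1357/2
Part 2: W1 = 1357/2; threaded value p + q = 1359; w = 10; -6*(10)^2 + 2*(10)^1 - 5 = (-600) + (20) + (-5) = -585; answer -585

-585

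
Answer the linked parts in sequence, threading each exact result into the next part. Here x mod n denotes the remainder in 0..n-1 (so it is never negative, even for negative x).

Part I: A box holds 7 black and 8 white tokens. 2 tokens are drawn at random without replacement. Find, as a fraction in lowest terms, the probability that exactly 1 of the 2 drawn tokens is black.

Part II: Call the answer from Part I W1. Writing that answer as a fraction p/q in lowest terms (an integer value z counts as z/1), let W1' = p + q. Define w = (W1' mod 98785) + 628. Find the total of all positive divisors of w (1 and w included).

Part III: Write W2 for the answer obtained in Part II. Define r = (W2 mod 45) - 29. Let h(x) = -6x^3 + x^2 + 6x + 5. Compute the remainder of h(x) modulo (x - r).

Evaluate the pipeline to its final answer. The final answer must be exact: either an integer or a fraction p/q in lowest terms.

-690

Part I: total draws C(15,2) = 105; favorable C(7,1)*C(8,1) = 56; P = 8/15; answer 8/15
Part II: W1 = 8/15; threaded value p + q = 23; w = 651; 651 = 3 * 7 * 31; sigma = (1 + 3) * (1 + 7) * (1 + 31) = 4 * 8 * 32 = 1024; answer 1024
Part III: W2 = 1024; r = 5; remainder = value at the root: -6*(5)^3 + 1*(5)^2 + 6*(5)^1 + 5 = (-750) + (25) + (30) + (5) = -690; answer -690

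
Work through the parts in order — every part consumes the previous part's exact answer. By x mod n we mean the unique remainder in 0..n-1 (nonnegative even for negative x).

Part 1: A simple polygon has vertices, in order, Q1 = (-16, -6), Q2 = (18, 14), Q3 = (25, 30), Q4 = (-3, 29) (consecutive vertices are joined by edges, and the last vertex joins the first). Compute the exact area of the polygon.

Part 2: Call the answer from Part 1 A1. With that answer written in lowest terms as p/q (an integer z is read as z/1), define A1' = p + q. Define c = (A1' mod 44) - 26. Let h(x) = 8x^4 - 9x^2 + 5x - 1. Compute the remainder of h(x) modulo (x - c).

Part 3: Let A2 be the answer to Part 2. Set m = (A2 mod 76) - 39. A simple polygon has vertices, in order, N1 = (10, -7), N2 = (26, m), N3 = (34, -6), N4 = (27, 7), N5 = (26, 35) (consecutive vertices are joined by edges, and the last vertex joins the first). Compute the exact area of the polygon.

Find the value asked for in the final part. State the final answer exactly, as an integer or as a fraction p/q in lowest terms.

Part 1: cross terms: (-16*14 - 18*-6)=-116, (18*30 - 25*14)=190, (25*29 - -3*30)=815, (-3*-6 - -16*29)=482; twice the area = |1371| = 1371; area = 1371/2; answer 1371/2
Part 2: A1 = 1371/2; threaded value p + q = 1373; c = -17; remainder = value at the root: 8*(-17)^4 - 9*(-17)^2 + 5*(-17)^1 - 1 = (668168) + (-2601) + (-85) + (-1) = 665481; answer 665481
Part 3: A2 = 665481; m = -14; cross terms: (10*-14 - 26*-7)=42, (26*-6 - 34*-14)=320, (34*7 - 27*-6)=400, (27*35 - 26*7)=763, (26*-7 - 10*35)=-532; twice the area = |993| = 993; area = 993/2; answer 993/2

993/2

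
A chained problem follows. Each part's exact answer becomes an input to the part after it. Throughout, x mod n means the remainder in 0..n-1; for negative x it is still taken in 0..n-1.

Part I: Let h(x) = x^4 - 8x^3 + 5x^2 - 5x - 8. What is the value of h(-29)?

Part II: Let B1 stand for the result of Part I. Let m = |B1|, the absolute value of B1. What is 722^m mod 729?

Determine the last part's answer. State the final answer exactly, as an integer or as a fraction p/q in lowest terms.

521

Part I: 1*(-29)^4 - 8*(-29)^3 + 5*(-29)^2 - 5*(-29)^1 - 8 = (707281) + (195112) + (4205) + (145) + (-8) = 906735; answer 906735
Part II: B1 = 906735; m = 906735; squarings mod 729: 722^1=722, 722^2=49, 722^4=214, 722^8=598, 722^16=394, 722^32=688, 722^64=223, 722^128=157, 722^256=592, 722^512=544, 722^1024=691, 722^2048=715, 722^4096=196, 722^8192=508, 722^16384=727, 722^32768=4, 722^65536=16, 722^131072=256, 722^262144=655, 722^524288=373; 722^906735 = 722^1 * 722^2 * 722^4 * 722^8 * 722^32 * 722^64 * 722^128 * 722^256 * 722^1024 * 722^4096 * 722^16384 * 722^32768 * 722^65536 * 722^262144 * 722^524288 = 521 (mod 729); answer 521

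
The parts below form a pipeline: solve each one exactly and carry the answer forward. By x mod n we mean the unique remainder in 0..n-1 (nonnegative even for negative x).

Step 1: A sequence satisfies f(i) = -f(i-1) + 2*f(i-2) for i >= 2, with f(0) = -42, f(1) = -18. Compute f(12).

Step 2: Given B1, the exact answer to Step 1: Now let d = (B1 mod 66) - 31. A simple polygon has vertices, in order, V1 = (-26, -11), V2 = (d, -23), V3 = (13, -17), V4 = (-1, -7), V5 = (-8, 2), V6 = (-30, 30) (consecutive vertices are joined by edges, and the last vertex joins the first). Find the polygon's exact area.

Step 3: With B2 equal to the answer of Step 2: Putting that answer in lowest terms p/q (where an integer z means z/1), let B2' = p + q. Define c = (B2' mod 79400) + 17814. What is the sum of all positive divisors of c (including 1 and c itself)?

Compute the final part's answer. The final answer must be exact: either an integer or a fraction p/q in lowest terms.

22904

Step 1: f(2) = -1*(-18) + 2*(-42) = -66; iterating: f(2)=-66, f(3)=30, f(4)=-162, f(5)=222, f(6)=-546, f(7)=990, f(8)=-2082, f(9)=4062, f(10)=-8226, f(11)=16350, f(12)=-32802; answer -32802
Step 2: B1 = -32802; d = -31; cross terms: (-26*-23 - -31*-11)=257, (-31*-17 - 13*-23)=826, (13*-7 - -1*-17)=-108, (-1*2 - -8*-7)=-58, (-8*30 - -30*2)=-180, (-30*-11 - -26*30)=1110; twice the area = |1847| = 1847; area = 1847/2; answer 1847/2
Step 3: B2 = 1847/2; threaded value p + q = 1849; c = 19663; 19663 = 7 * 53^2; sigma = (1 + 7) * (1 + 53 + 2809) = 8 * 2863 = 22904; answer 22904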